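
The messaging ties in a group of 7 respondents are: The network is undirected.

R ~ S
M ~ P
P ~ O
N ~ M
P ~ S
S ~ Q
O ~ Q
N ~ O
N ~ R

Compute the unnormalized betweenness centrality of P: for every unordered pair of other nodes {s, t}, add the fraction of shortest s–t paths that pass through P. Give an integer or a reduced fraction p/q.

Pairs whose geodesics pass through P — M–O: 1/2; M–Q: 2/3; M–S: 1; O–S: 1/2.
All other pairs contribute 0.
Summing the contributions gives betweenness(P) = 8/3.

8/3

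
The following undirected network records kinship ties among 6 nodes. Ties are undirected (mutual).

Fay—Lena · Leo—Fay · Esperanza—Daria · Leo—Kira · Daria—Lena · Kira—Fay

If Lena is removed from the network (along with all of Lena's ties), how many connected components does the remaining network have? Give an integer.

2

Without Lena, the remaining ties split the others into: {Fay, Kira, Leo}; {Daria, Esperanza}.
That's 2 separate components.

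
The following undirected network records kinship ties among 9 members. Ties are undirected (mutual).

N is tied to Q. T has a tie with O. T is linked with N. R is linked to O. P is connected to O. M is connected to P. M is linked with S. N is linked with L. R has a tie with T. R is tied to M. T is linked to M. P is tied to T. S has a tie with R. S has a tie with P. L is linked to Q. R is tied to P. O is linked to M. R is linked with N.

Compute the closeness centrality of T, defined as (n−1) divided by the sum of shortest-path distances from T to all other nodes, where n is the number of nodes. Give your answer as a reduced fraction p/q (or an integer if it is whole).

8/11

Distances from T: L:2, M:1, N:1, O:1, P:1, Q:2, R:1, S:2. Sum = 11.
n = 9, so closeness = 8/11.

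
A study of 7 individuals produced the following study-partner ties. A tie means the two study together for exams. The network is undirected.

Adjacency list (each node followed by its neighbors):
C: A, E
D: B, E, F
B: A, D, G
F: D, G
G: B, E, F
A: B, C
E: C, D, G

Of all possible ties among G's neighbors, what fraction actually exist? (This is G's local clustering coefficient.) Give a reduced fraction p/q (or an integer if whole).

0

G's neighbors: B, E, and F (k = 3).
Possible neighbor pairs: C(3,2) = 3. Edges among them: none → e = 0.
Clustering(G) = 0/3 = 0.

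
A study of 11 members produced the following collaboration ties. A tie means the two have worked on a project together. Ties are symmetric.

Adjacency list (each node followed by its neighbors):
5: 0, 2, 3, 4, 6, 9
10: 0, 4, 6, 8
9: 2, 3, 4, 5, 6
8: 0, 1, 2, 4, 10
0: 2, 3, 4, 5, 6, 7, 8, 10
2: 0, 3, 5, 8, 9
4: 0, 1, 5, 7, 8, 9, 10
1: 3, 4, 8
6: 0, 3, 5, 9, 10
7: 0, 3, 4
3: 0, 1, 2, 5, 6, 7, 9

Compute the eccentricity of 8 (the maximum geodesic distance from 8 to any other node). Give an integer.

Distances from 8: 0:1, 1:1, 2:1, 3:2, 4:1, 5:2, 6:2, 7:2, 9:2, 10:1.
The largest is 2 (to 3, 6, 5, 7, and 9), so the eccentricity of 8 is 2.

2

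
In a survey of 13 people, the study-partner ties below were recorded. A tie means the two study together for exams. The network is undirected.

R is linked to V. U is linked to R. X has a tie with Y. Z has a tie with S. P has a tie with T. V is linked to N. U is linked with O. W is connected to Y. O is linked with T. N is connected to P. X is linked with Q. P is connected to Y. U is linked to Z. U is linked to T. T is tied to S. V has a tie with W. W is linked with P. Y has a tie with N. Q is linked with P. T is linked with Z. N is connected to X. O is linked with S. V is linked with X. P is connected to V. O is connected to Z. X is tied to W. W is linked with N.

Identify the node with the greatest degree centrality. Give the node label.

Degrees — N:5, O:4, P:6, Q:2, R:2, S:3, T:5, U:4, V:5, W:5, X:5, Y:4, Z:4.
The maximum is 6, attained only by P.

P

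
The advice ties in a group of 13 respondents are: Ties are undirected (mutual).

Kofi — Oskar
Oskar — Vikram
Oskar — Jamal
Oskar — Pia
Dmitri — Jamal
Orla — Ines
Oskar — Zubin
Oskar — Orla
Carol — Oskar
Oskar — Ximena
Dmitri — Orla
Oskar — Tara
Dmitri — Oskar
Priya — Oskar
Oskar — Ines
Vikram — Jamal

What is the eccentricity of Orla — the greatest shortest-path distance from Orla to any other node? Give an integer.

2

Distances from Orla: Carol:2, Dmitri:1, Ines:1, Jamal:2, Kofi:2, Oskar:1, Pia:2, Priya:2, Tara:2, Vikram:2, Ximena:2, Zubin:2.
The largest is 2 (to Kofi, Jamal, Pia, Priya, Carol, Zubin, Tara, Vikram, and Ximena), so the eccentricity of Orla is 2.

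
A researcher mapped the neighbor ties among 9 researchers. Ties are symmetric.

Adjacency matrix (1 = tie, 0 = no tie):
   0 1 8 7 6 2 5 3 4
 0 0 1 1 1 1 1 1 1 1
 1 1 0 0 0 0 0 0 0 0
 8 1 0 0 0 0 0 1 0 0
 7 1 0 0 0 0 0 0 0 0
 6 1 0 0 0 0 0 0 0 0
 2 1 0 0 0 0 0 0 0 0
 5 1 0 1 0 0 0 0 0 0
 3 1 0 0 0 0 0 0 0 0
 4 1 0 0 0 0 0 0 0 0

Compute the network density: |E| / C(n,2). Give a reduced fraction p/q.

1/4

There are 9 edges and 9 nodes, so the maximum possible is C(9,2) = 36.
Density = 9/36 = 1/4.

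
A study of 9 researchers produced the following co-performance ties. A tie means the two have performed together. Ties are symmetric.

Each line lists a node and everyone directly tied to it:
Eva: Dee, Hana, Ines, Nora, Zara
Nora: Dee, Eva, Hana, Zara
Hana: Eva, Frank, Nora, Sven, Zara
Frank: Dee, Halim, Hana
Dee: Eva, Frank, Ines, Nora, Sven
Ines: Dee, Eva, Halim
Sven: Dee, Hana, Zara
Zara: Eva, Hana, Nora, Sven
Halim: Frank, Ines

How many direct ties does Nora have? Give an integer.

Nora is directly tied to Dee, Eva, Hana, and Zara. That is 4 neighbors, so the degree of Nora is 4.

4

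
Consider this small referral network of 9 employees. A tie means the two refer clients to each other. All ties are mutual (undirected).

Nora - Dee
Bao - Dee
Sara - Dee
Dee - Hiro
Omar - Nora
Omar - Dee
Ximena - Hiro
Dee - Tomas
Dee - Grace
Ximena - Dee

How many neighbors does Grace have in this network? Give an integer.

Grace is directly tied to Dee. That is 1 neighbor, so the degree of Grace is 1.

1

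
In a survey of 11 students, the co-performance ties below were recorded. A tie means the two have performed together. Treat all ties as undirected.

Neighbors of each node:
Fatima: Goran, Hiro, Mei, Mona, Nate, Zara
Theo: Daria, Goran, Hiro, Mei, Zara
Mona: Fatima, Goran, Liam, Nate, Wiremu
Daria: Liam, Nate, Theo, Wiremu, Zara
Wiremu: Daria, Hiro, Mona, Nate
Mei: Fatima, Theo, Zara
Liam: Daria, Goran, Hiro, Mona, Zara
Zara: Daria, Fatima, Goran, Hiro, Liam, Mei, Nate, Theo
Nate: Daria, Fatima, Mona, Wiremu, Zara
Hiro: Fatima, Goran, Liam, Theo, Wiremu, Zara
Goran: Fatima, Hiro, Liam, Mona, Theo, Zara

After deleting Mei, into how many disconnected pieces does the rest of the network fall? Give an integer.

1

Mei's neighbors (Fatima, Theo, and Zara) remain reachable from one another through other ties, so the rest of the network stays in one piece.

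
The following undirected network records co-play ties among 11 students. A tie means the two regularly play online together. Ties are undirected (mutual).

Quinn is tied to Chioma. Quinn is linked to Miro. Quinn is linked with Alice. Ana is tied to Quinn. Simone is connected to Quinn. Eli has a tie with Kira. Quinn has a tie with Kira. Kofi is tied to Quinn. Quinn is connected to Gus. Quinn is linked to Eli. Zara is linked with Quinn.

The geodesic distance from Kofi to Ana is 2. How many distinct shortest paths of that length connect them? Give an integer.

1

The shortest distance is 2, and the only length-2 path is Kofi–Quinn–Ana. So there is exactly 1 shortest path.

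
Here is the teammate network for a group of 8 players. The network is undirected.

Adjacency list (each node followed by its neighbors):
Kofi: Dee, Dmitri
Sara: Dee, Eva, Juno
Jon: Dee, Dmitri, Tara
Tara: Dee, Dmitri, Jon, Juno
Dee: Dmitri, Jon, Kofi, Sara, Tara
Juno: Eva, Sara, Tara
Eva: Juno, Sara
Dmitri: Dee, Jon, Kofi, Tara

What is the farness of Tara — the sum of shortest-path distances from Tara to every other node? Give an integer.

10

Distances from Tara: Dee:1, Dmitri:1, Eva:2, Jon:1, Juno:1, Kofi:2, Sara:2.
Sum = 1 + 1 + 2 + 1 + 1 + 2 + 2 = 10.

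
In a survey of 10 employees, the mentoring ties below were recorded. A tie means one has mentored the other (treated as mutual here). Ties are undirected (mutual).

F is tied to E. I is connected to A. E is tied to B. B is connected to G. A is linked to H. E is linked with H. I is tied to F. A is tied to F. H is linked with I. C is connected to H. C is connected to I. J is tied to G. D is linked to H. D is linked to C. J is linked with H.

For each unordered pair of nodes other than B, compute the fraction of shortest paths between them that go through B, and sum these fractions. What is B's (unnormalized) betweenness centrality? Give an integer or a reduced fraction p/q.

2

Pairs whose geodesics pass through B — G–E: 1; G–F: 1.
All other pairs contribute 0.
Summing the contributions gives betweenness(B) = 2.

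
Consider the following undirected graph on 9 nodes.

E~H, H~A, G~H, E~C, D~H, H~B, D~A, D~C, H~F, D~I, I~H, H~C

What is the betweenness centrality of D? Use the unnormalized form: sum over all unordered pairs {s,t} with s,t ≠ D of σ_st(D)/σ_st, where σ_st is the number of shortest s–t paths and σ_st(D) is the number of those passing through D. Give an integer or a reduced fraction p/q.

3/2

Pairs whose geodesics pass through D — C–A: 1/2; C–I: 1/2; A–I: 1/2.
All other pairs contribute 0.
Summing the contributions gives betweenness(D) = 3/2.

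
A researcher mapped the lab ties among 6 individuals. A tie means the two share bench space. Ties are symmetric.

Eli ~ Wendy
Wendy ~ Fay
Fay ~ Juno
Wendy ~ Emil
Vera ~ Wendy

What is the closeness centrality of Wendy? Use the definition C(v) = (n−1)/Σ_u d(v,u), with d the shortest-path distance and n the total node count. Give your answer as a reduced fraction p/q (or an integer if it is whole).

5/6

Distances from Wendy: Eli:1, Emil:1, Fay:1, Juno:2, Vera:1. Sum = 6.
n = 6, so closeness = 5/6.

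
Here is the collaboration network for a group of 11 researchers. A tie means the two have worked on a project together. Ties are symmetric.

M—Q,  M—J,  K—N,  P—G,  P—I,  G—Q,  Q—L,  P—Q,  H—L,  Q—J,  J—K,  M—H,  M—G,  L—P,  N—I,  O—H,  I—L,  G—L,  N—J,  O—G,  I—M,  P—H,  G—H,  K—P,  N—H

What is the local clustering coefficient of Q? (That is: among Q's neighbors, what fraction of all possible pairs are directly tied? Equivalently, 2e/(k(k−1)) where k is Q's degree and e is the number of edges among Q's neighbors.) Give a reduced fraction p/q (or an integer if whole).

1/2

Q's neighbors: G, J, L, M, and P (k = 5).
Possible neighbor pairs: C(5,2) = 10. Edges among them: G–L, G–M, G–P, J–M, L–P → e = 5.
Clustering(Q) = 5/10 = 1/2.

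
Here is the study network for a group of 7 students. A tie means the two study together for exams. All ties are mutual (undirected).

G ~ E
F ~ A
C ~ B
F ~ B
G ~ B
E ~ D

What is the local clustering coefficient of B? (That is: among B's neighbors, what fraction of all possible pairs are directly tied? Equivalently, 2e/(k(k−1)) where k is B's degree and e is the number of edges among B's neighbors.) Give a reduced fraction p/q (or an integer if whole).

B's neighbors: C, F, and G (k = 3).
Possible neighbor pairs: C(3,2) = 3. Edges among them: none → e = 0.
Clustering(B) = 0/3 = 0.

0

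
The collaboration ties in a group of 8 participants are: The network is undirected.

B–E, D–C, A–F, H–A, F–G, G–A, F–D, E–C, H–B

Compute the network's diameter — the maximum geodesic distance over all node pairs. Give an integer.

Eccentricity of each node (its greatest distance to any other): A:3, B:3, C:3, D:3, E:4, F:3, G:4, H:3.
The maximum eccentricity is 4, realized for instance by the pair E–G via E – C – D – F – G. So the diameter is 4.

4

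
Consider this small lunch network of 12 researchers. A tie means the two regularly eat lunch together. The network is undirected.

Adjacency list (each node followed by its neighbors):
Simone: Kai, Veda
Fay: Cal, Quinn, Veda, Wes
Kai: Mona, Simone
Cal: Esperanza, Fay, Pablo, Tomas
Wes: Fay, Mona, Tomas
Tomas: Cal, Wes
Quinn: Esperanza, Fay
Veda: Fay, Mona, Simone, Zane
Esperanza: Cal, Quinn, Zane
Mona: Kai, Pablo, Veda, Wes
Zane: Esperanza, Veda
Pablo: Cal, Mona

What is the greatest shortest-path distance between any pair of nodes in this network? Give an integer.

Eccentricity of each node (its greatest distance to any other): Cal:3, Esperanza:4, Fay:3, Kai:4, Mona:3, Pablo:3, Quinn:4, Simone:4, Tomas:4, Veda:3, Wes:3, Zane:3.
The maximum eccentricity is 4, realized for instance by the pair Tomas–Simone via Tomas – Wes – Mona – Veda – Simone. So the diameter is 4.

4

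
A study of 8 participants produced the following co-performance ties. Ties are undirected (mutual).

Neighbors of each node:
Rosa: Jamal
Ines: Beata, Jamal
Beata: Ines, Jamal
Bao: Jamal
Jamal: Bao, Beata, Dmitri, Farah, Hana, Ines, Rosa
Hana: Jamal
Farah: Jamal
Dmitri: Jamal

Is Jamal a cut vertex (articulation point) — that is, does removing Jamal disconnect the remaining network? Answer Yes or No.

Removing Jamal leaves {Beata and Ines} with no path to {Hana}, so the network splits into 6 components. Jamal is a cut vertex.

Yes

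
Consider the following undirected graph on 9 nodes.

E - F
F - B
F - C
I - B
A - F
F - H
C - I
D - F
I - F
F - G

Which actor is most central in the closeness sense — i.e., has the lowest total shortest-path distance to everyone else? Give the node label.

F

Farness (sum of distances to all others) for each node — A:15, B:14, C:14, D:15, E:15, F:8, G:15, H:15, I:13.
The smallest farness is 8, for F, so F has the highest closeness.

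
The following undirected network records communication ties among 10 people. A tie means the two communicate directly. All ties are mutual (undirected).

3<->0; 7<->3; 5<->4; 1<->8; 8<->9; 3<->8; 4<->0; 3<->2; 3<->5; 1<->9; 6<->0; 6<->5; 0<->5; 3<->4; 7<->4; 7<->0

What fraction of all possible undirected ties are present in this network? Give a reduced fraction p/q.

16/45

There are 16 edges and 10 nodes, so the maximum possible is C(10,2) = 45.
Density = 16/45.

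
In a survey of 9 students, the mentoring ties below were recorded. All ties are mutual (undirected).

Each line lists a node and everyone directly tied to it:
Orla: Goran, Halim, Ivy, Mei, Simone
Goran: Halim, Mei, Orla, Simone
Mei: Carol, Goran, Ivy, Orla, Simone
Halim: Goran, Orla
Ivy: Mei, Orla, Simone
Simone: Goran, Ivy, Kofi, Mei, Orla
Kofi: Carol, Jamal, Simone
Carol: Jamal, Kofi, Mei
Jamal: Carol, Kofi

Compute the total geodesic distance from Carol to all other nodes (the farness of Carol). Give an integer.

14

Distances from Carol: Goran:2, Halim:3, Ivy:2, Jamal:1, Kofi:1, Mei:1, Orla:2, Simone:2.
Sum = 2 + 3 + 2 + 1 + 1 + 1 + 2 + 2 = 14.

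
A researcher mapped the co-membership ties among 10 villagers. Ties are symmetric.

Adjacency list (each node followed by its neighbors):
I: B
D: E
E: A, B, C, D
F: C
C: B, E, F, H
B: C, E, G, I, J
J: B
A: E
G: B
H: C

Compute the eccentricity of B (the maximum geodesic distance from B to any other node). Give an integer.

2

Distances from B: A:2, C:1, D:2, E:1, F:2, G:1, H:2, I:1, J:1.
The largest is 2 (to A, D, H, and F), so the eccentricity of B is 2.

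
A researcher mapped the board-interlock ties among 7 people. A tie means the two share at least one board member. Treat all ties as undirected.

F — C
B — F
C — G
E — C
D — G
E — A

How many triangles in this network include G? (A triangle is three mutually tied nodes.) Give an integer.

G's neighbors are C and D, but none of them are tied to each other, so no triangle contains G.

0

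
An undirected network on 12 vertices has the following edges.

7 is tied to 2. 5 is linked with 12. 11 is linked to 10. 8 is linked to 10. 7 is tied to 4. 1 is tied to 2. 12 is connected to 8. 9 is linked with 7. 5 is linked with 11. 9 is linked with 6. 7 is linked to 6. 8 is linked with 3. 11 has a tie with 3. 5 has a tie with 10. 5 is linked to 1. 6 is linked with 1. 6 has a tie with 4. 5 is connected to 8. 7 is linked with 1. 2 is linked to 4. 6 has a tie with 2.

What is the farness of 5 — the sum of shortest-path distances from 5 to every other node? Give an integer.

19

Distances from 5: 1:1, 2:2, 3:2, 4:3, 6:2, 7:2, 8:1, 9:3, 10:1, 11:1, 12:1.
Sum = 1 + 2 + 2 + 3 + 2 + 2 + 1 + 3 + 1 + 1 + 1 = 19.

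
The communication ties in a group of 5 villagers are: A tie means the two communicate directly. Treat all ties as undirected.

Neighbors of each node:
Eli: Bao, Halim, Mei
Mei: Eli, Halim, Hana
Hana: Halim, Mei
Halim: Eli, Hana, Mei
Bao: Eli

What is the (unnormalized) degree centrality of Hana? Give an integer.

Hana is directly tied to Halim and Mei. That is 2 neighbors, so the degree of Hana is 2.

2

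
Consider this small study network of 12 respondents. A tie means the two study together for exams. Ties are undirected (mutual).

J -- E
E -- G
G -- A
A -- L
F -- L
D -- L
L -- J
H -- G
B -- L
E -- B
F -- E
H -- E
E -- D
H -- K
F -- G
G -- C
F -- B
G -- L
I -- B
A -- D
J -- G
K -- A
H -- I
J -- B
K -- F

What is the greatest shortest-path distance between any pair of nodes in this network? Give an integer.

Eccentricity of each node (its greatest distance to any other): A:3, B:3, C:3, D:3, E:2, F:2, G:2, H:2, I:3, J:3, K:3, L:2.
The maximum eccentricity is 3, realized for instance by the pair D–I via D – E – H – I. So the diameter is 3.

3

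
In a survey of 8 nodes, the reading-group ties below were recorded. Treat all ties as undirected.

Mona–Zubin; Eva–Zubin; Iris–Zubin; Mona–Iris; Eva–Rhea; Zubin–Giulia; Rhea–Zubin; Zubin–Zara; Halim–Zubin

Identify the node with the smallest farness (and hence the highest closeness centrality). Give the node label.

Farness (sum of distances to all others) for each node — Eva:12, Giulia:13, Halim:13, Iris:12, Mona:12, Rhea:12, Zara:13, Zubin:7.
The smallest farness is 7, for Zubin, so Zubin has the highest closeness.

Zubin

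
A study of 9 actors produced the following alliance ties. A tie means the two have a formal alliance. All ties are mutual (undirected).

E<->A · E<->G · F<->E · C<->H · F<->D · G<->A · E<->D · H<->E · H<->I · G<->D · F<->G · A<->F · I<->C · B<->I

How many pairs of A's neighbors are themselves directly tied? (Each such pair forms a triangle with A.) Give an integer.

A's neighbors: E, F, and G.
Neighbor pairs that are themselves tied: A–E–F; A–E–G; A–F–G. Each forms one triangle with A, for 3 in total.

3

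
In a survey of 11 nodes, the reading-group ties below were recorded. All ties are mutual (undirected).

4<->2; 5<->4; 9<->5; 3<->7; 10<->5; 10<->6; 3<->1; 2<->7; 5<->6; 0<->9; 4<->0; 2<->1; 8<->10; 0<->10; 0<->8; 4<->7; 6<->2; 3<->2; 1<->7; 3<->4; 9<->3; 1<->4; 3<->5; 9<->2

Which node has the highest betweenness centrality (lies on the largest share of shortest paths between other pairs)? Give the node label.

4

Unnormalized betweenness of each node: 0:85/12, 1:0, 2:21/4, 3:3, 4:33/4, 5:61/12, 6:25/12, 7:0, 8:0, 9:9/4, 10:4.
4 has the largest value, 33/4, making it the main broker — the node through which the most shortest paths run.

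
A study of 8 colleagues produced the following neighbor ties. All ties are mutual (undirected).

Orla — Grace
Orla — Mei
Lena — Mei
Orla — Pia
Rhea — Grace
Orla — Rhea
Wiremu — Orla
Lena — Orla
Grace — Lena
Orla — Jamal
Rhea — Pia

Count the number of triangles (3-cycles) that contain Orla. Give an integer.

Orla's neighbors: Grace, Jamal, Lena, Mei, Pia, Rhea, and Wiremu.
Neighbor pairs that are themselves tied: Orla–Grace–Lena; Orla–Grace–Rhea; Orla–Lena–Mei; Orla–Pia–Rhea. Each forms one triangle with Orla, for 4 in total.

4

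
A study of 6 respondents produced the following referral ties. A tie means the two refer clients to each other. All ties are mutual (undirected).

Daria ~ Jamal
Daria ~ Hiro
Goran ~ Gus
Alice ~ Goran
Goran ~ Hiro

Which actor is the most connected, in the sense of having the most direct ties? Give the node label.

Degrees — Alice:1, Daria:2, Goran:3, Gus:1, Hiro:2, Jamal:1.
The maximum is 3, attained only by Goran.

Goran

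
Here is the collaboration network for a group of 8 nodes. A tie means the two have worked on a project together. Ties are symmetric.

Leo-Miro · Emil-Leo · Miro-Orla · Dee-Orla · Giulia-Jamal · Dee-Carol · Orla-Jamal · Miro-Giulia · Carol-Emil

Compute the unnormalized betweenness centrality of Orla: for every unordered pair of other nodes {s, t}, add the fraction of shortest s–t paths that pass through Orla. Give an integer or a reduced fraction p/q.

Pairs whose geodesics pass through Orla — Carol–Jamal: 1; Carol–Giulia: 2/3; Carol–Miro: 1/2; Dee–Jamal: 1; Dee–Giulia: 2/2; Dee–Miro: 1; Dee–Leo: 1/2; Jamal–Miro: 1/2; Jamal–Leo: 1/2; Jamal–Emil: 2/3.
All other pairs contribute 0.
Summing the contributions gives betweenness(Orla) = 22/3.

22/3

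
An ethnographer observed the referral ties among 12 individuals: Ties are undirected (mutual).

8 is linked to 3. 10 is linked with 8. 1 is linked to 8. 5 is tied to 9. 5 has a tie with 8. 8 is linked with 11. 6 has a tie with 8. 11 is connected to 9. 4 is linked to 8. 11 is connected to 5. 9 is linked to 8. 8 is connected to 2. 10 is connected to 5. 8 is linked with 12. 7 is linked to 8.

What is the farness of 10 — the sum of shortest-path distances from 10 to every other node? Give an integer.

Distances from 10: 1:2, 2:2, 3:2, 4:2, 5:1, 6:2, 7:2, 8:1, 9:2, 11:2, 12:2.
Sum = 2 + 2 + 2 + 2 + 1 + 2 + 2 + 1 + 2 + 2 + 2 = 20.

20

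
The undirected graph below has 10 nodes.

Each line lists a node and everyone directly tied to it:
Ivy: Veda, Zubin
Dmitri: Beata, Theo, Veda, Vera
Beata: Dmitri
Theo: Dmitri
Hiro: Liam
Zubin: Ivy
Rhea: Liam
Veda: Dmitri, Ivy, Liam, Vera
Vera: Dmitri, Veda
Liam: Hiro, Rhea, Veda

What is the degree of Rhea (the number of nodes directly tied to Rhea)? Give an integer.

1

Rhea is directly tied to Liam. That is 1 neighbor, so the degree of Rhea is 1.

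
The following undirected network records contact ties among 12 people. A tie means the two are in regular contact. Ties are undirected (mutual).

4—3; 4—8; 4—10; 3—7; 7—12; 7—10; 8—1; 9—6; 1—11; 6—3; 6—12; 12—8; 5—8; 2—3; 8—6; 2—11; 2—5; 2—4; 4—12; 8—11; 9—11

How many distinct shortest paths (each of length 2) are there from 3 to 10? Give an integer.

The shortest distance is 2. The length-2 paths are: 3–7–10; 3–4–10.
That gives 2 distinct shortest paths.

2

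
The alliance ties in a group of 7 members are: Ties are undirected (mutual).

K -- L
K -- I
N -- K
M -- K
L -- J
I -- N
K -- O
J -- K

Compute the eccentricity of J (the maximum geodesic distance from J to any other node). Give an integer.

Distances from J: I:2, K:1, L:1, M:2, N:2, O:2.
The largest is 2 (to I, O, M, and N), so the eccentricity of J is 2.

2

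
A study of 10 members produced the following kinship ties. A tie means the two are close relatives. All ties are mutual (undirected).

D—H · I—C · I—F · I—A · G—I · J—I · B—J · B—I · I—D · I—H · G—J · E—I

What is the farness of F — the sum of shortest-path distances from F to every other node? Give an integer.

Distances from F: A:2, B:2, C:2, D:2, E:2, G:2, H:2, I:1, J:2.
Sum = 2 + 2 + 2 + 2 + 2 + 2 + 2 + 1 + 2 = 17.

17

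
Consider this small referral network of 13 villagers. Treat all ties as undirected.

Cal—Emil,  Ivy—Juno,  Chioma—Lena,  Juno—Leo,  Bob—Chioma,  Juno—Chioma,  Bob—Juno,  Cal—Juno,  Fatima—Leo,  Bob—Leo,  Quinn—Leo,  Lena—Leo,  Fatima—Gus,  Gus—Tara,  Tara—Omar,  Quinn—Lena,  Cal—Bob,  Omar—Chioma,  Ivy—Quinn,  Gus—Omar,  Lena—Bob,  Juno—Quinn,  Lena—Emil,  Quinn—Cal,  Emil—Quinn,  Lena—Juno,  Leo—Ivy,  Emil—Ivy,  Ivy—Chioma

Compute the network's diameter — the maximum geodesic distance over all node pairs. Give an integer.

4

Eccentricity of each node (its greatest distance to any other): Bob:3, Cal:4, Chioma:3, Emil:4, Fatima:3, Gus:4, Ivy:3, Juno:3, Lena:3, Leo:3, Omar:3, Quinn:4, Tara:4.
The maximum eccentricity is 4, realized for instance by the pair Tara–Emil via Tara – Omar – Chioma – Lena – Emil. So the diameter is 4.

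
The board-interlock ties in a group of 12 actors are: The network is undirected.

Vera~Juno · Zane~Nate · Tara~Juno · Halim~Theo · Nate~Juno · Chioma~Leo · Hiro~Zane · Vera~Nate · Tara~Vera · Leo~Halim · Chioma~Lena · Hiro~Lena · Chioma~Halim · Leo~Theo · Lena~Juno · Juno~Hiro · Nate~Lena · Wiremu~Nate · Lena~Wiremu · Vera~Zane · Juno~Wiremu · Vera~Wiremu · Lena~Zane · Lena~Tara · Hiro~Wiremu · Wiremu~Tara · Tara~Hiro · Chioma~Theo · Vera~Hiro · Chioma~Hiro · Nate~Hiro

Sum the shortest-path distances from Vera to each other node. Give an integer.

Distances from Vera: Chioma:2, Halim:3, Hiro:1, Juno:1, Lena:2, Leo:3, Nate:1, Tara:1, Theo:3, Wiremu:1, Zane:1.
Sum = 2 + 3 + 1 + 1 + 2 + 3 + 1 + 1 + 3 + 1 + 1 = 19.

19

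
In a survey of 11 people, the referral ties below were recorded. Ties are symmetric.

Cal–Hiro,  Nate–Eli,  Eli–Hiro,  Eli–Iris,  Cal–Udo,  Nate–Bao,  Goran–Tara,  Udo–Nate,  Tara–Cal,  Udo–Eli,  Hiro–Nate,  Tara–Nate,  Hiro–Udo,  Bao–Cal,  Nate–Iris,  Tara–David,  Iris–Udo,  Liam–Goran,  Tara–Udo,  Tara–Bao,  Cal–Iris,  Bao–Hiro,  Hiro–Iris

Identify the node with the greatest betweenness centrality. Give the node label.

Unnormalized betweenness of each node: Bao:6/5, Cal:35/12, David:0, Eli:0, Goran:9, Hiro:97/60, Iris:8/15, Liam:0, Nate:65/12, Tara:469/20, Udo:73/15.
Tara has the largest value, 469/20, making it the main broker — the node through which the most shortest paths run.

Tara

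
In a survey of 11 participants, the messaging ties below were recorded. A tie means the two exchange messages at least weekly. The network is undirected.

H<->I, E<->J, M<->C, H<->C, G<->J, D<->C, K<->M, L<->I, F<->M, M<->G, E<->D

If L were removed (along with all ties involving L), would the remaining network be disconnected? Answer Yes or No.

No

Even without L, every remaining node can still reach every other (the residual graph is connected), so L is not a cut vertex.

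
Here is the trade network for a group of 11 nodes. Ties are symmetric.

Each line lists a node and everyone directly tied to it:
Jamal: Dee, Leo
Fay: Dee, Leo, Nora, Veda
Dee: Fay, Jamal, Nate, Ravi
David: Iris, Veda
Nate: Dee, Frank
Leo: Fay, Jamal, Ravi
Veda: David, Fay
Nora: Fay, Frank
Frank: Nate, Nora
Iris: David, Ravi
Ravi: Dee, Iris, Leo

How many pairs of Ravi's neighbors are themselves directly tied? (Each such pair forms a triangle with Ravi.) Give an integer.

Ravi's neighbors are Dee, Iris, and Leo, but none of them are tied to each other, so no triangle contains Ravi.

0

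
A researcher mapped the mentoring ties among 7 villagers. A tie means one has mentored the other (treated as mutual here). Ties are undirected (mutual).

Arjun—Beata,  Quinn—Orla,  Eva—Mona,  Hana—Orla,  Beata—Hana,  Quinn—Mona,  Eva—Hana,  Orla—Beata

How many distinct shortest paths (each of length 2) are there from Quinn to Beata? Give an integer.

The shortest distance is 2, and the only length-2 path is Quinn–Orla–Beata. So there is exactly 1 shortest path.

1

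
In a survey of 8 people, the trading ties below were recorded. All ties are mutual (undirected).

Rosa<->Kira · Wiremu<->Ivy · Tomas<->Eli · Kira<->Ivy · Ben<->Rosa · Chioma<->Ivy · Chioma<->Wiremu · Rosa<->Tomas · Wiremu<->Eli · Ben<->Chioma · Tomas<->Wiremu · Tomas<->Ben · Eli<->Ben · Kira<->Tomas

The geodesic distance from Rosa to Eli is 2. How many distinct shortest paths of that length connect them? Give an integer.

The shortest distance is 2. The length-2 paths are: Rosa–Tomas–Eli; Rosa–Ben–Eli.
That gives 2 distinct shortest paths.

2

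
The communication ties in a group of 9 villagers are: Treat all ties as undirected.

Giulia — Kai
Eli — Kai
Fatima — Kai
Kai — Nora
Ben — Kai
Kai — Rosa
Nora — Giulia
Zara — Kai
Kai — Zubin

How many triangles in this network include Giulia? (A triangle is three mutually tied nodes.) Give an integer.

1

Giulia's neighbors: Kai and Nora.
Neighbor pairs that are themselves tied: Giulia–Kai–Nora. Each forms one triangle with Giulia, for 1 in total.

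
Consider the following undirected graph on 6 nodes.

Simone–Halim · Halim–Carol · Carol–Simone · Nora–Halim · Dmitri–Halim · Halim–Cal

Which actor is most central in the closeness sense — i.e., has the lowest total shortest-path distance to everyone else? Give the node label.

Farness (sum of distances to all others) for each node — Cal:9, Carol:8, Dmitri:9, Halim:5, Nora:9, Simone:8.
The smallest farness is 5, for Halim, so Halim has the highest closeness.

Halim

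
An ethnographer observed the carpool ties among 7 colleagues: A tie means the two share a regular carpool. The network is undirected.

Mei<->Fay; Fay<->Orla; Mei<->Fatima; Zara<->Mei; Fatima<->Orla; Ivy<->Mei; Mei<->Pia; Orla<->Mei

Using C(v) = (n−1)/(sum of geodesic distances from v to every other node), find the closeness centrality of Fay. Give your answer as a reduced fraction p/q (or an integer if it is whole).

3/5

Distances from Fay: Fatima:2, Ivy:2, Mei:1, Orla:1, Pia:2, Zara:2. Sum = 10.
n = 7, so closeness = 6/10 = 3/5.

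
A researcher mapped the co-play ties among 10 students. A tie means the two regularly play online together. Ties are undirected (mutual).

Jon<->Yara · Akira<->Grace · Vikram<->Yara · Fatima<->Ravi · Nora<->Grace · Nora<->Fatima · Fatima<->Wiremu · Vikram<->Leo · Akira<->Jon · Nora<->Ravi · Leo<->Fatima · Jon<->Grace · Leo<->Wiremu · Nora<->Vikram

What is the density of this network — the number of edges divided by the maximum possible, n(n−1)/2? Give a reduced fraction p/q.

14/45

There are 14 edges and 10 nodes, so the maximum possible is C(10,2) = 45.
Density = 14/45.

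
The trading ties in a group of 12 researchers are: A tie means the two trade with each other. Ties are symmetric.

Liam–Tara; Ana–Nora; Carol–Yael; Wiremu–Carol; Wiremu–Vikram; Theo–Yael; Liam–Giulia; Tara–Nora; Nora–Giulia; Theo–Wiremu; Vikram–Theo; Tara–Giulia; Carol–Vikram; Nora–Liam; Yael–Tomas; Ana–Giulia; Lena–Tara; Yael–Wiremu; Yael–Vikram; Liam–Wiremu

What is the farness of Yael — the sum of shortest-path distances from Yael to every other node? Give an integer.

24

Distances from Yael: Ana:4, Carol:1, Giulia:3, Lena:4, Liam:2, Nora:3, Tara:3, Theo:1, Tomas:1, Vikram:1, Wiremu:1.
Sum = 4 + 1 + 3 + 4 + 2 + 3 + 3 + 1 + 1 + 1 + 1 = 24.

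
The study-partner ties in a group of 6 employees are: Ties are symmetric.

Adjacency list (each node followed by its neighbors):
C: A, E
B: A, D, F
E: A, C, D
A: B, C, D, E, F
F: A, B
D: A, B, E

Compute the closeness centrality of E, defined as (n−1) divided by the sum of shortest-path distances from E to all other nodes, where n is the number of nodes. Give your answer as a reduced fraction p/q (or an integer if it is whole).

Distances from E: A:1, B:2, C:1, D:1, F:2. Sum = 7.
n = 6, so closeness = 5/7.

5/7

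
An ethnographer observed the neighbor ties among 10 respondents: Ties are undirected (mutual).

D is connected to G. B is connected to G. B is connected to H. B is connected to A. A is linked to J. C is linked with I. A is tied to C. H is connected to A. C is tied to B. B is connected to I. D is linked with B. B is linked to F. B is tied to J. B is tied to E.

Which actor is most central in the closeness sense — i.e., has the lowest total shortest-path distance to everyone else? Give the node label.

Farness (sum of distances to all others) for each node — A:14, B:9, C:15, D:16, E:17, F:17, G:16, H:16, I:16, J:16.
The smallest farness is 9, for B, so B has the highest closeness.

B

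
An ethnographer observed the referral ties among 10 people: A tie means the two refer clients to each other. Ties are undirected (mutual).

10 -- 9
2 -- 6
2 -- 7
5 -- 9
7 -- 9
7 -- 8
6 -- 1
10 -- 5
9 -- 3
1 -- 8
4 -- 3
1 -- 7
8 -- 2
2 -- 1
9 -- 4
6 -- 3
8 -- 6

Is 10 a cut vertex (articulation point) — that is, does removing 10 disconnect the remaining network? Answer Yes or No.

Even without 10, every remaining node can still reach every other (the residual graph is connected), so 10 is not a cut vertex.

No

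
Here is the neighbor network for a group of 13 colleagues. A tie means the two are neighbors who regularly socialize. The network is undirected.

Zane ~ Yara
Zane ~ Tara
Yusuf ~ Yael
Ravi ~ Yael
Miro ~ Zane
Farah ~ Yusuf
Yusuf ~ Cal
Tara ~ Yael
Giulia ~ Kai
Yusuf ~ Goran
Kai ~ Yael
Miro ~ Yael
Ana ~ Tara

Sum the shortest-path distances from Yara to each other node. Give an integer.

43

Distances from Yara: Ana:3, Cal:5, Farah:5, Giulia:5, Goran:5, Kai:4, Miro:2, Ravi:4, Tara:2, Yael:3, Yusuf:4, Zane:1.
Sum = 3 + 5 + 5 + 5 + 5 + 4 + 2 + 4 + 2 + 3 + 4 + 1 = 43.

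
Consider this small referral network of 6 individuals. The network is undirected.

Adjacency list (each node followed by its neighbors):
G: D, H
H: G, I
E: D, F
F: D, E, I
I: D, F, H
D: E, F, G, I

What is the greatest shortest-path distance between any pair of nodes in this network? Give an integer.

Eccentricity of each node (its greatest distance to any other): D:2, E:3, F:2, G:2, H:3, I:2.
The maximum eccentricity is 3, realized for instance by the pair H–E via H – I – D – E. So the diameter is 3.

3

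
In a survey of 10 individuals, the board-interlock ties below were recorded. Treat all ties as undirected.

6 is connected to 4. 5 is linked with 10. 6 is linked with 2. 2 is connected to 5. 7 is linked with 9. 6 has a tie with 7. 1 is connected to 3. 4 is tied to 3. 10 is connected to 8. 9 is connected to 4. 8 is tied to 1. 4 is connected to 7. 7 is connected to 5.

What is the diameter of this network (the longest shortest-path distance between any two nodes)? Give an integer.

4

Eccentricity of each node (its greatest distance to any other): 1:4, 2:4, 3:3, 4:3, 5:3, 6:4, 7:3, 8:4, 9:4, 10:3.
The maximum eccentricity is 4, realized for instance by the pair 1–2 via 1 – 8 – 10 – 5 – 2. So the diameter is 4.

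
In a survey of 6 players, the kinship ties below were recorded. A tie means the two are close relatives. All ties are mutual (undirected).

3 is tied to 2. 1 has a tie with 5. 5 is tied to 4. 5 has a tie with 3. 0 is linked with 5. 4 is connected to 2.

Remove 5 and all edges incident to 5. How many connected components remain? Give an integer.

Without 5, the remaining ties split the others into: {2, 3, 4}; {1}; {0}.
That's 3 separate components.

3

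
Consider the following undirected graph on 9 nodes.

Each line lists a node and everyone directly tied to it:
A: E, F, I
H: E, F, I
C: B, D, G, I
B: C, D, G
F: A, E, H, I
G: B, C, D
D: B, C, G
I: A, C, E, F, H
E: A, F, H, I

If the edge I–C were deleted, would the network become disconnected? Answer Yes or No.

Without the I–C edge there is no alternate route between I and C, so the network disconnects. It is a bridge.

Yes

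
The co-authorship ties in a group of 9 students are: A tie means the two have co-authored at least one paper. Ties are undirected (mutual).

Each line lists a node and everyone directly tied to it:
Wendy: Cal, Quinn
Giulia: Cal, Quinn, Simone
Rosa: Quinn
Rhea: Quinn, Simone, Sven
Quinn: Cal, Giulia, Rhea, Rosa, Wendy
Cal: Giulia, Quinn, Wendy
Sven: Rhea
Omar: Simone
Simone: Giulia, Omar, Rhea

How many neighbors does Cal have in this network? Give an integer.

Cal is directly tied to Giulia, Quinn, and Wendy. That is 3 neighbors, so the degree of Cal is 3.

3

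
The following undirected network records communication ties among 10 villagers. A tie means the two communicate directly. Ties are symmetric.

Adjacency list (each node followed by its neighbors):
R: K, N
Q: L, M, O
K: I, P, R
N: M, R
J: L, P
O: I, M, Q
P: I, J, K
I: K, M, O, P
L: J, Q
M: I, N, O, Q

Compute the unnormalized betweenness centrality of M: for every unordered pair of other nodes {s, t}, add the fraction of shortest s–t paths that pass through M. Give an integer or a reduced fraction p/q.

Pairs whose geodesics pass through M — Q–I: 1/2; Q–N: 1; Q–R: 1; Q–K: 1/2; Q–P: 1/3; O–N: 1; O–R: 1/2; I–N: 1; I–L: 1/3; N–P: 1/2; N–J: 2/3; N–L: 1; R–L: 1/2.
All other pairs contribute 0.
Summing the contributions gives betweenness(M) = 53/6.

53/6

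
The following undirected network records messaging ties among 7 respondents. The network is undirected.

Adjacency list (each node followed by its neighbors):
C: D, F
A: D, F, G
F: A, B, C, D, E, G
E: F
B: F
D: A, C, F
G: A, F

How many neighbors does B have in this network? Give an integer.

1

B is directly tied to F. That is 1 neighbor, so the degree of B is 1.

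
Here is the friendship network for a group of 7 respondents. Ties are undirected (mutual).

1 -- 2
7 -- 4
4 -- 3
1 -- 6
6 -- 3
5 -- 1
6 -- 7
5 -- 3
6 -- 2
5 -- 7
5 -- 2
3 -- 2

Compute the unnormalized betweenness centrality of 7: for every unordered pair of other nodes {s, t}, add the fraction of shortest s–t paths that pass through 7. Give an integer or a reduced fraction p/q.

Pairs whose geodesics pass through 7 — 4–6: 1/2; 4–1: 2/5; 4–5: 1/2; 6–5: 1/4.
All other pairs contribute 0.
Summing the contributions gives betweenness(7) = 33/20.

33/20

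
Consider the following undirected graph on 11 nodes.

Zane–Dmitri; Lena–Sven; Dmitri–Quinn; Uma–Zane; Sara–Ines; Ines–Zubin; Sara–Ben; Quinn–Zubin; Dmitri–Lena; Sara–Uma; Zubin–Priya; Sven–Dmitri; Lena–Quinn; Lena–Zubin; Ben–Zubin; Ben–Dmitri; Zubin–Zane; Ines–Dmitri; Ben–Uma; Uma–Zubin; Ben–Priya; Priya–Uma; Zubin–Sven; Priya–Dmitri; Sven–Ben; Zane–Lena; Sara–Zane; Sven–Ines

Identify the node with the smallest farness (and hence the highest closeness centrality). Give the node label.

Farness (sum of distances to all others) for each node — Ben:14, Dmitri:13, Ines:16, Lena:15, Priya:16, Quinn:18, Sara:17, Sven:15, Uma:15, Zane:15, Zubin:12.
The smallest farness is 12, for Zubin, so Zubin has the highest closeness.

Zubin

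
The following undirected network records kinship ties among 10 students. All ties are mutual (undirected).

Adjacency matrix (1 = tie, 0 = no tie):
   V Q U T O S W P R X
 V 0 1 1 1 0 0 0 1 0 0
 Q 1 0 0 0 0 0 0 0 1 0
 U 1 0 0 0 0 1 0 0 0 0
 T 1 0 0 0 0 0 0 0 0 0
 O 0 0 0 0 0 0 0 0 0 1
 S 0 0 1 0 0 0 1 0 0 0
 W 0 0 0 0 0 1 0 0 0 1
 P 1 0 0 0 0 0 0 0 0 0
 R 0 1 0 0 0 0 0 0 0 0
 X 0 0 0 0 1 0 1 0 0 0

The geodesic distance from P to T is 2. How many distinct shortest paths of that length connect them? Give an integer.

The shortest distance is 2, and the only length-2 path is P–V–T. So there is exactly 1 shortest path.

1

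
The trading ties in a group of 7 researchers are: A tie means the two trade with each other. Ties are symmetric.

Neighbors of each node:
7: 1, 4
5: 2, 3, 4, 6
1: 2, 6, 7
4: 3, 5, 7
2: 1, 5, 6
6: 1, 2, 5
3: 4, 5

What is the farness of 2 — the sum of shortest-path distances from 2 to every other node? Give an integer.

Distances from 2: 1:1, 3:2, 4:2, 5:1, 6:1, 7:2.
Sum = 1 + 2 + 2 + 1 + 1 + 2 = 9.

9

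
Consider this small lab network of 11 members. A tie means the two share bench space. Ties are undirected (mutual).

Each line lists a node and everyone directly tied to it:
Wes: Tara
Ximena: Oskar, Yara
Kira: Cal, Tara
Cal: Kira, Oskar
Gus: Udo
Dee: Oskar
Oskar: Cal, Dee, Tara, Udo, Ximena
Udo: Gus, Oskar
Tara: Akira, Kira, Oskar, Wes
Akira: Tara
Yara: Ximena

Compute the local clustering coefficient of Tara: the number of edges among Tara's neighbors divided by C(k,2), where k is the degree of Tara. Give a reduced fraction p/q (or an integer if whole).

Tara's neighbors: Akira, Kira, Oskar, and Wes (k = 4).
Possible neighbor pairs: C(4,2) = 6. Edges among them: none → e = 0.
Clustering(Tara) = 0/6 = 0.

0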